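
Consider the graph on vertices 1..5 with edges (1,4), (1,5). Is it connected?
No, it has 3 components: {1, 4, 5}, {2}, {3}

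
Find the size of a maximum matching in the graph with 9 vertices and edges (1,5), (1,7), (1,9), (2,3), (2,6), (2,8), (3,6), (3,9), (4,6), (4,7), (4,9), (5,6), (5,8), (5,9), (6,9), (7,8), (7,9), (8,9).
4 (matching: (1,9), (2,6), (4,7), (5,8); upper bound floor(n/2) = floor(9/2) = 4)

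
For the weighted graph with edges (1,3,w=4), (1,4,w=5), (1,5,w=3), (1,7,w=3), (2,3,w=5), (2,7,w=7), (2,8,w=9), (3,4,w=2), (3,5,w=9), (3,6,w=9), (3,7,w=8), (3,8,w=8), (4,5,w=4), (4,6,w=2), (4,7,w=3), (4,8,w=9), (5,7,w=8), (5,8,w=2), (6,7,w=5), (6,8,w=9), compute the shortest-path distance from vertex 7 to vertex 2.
7 (path: 7 -> 2; weights 7 = 7)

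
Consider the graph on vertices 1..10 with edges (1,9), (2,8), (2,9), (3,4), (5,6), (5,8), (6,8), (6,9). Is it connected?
No, it has 4 components: {1, 2, 5, 6, 8, 9}, {3, 4}, {7}, {10}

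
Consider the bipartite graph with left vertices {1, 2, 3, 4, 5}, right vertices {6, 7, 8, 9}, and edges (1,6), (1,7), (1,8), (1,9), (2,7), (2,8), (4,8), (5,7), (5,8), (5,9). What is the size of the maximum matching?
4 (matching: (1,6), (2,7), (4,8), (5,9); upper bound min(|L|,|R|) = min(5,4) = 4)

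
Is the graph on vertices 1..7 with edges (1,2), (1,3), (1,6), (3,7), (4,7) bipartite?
Yes. Partition: {1, 5, 7}, {2, 3, 4, 6}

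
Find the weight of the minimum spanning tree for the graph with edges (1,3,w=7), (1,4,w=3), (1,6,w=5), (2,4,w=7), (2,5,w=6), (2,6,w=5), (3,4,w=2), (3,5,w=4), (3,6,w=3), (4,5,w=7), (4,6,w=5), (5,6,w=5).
17 (MST edges: (1,4,w=3), (2,6,w=5), (3,4,w=2), (3,5,w=4), (3,6,w=3); sum of weights 3 + 5 + 2 + 4 + 3 = 17)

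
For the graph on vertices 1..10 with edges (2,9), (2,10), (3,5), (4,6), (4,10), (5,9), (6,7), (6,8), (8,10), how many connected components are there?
2 (components: {1}, {2, 3, 4, 5, 6, 7, 8, 9, 10})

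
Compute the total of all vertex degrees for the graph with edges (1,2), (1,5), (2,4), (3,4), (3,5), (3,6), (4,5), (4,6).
16 (handshake: sum of degrees = 2|E| = 2 x 8 = 16)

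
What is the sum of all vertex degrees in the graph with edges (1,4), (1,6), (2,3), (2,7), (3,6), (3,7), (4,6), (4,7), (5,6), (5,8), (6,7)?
22 (handshake: sum of degrees = 2|E| = 2 x 11 = 22)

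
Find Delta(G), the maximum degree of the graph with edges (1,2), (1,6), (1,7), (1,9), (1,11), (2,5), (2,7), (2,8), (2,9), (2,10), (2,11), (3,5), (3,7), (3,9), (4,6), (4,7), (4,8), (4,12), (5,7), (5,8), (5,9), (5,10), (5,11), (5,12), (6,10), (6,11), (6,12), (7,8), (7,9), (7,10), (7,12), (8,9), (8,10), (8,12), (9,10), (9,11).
9 (attained at vertex 7)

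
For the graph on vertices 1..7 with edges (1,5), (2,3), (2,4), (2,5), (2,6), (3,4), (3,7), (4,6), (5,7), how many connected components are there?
1 (components: {1, 2, 3, 4, 5, 6, 7})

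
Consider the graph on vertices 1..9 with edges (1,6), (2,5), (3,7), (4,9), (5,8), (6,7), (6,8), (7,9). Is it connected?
Yes (BFS from 1 visits [1, 6, 7, 8, 3, 9, 5, 4, 2] — all 9 vertices reached)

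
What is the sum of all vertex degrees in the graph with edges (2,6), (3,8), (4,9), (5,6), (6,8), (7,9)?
12 (handshake: sum of degrees = 2|E| = 2 x 6 = 12)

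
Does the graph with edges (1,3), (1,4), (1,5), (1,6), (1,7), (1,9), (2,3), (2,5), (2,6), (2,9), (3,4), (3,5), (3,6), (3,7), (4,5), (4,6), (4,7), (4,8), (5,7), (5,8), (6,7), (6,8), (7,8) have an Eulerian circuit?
Yes (the graph is connected and all 9 vertices have even degree)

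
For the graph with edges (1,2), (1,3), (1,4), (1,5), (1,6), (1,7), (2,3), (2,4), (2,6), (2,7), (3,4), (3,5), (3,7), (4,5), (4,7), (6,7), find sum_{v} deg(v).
32 (handshake: sum of degrees = 2|E| = 2 x 16 = 32)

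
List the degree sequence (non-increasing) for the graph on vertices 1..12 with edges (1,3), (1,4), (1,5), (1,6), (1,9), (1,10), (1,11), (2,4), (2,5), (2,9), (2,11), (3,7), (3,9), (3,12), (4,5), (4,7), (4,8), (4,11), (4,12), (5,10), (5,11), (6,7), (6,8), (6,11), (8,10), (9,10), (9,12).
[7, 7, 5, 5, 5, 4, 4, 4, 4, 3, 3, 3] (degrees: deg(1)=7, deg(2)=4, deg(3)=4, deg(4)=7, deg(5)=5, deg(6)=4, deg(7)=3, deg(8)=3, deg(9)=5, deg(10)=4, deg(11)=5, deg(12)=3)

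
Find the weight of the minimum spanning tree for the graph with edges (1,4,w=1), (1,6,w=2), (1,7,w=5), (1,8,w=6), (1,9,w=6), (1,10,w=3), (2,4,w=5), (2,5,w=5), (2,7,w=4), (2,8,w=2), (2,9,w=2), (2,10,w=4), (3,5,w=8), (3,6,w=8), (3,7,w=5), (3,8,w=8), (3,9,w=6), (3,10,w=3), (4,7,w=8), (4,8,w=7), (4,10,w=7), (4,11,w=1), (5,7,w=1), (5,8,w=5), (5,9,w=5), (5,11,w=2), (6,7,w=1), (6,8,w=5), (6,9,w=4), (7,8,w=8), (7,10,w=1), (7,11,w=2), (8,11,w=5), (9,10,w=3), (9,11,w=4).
17 (MST edges: (1,4,w=1), (1,6,w=2), (2,8,w=2), (2,9,w=2), (3,10,w=3), (4,11,w=1), (5,7,w=1), (6,7,w=1), (7,10,w=1), (9,10,w=3); sum of weights 1 + 2 + 2 + 2 + 3 + 1 + 1 + 1 + 1 + 3 = 17)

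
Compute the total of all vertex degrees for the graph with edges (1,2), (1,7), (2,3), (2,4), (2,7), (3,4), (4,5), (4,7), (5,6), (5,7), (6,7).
22 (handshake: sum of degrees = 2|E| = 2 x 11 = 22)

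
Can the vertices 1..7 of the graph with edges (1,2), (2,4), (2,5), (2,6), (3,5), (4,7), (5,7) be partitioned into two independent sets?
Yes. Partition: {1, 4, 5, 6}, {2, 3, 7}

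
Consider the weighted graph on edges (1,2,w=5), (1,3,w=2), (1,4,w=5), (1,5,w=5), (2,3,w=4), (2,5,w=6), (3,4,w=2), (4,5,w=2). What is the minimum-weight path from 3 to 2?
4 (path: 3 -> 2; weights 4 = 4)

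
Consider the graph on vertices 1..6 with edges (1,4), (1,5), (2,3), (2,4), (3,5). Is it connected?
No, it has 2 components: {1, 2, 3, 4, 5}, {6}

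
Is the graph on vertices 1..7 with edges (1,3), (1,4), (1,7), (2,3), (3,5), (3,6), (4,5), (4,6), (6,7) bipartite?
Yes. Partition: {1, 2, 5, 6}, {3, 4, 7}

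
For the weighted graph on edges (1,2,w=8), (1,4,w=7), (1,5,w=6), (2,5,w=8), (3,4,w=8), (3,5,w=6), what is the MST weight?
27 (MST edges: (1,2,w=8), (1,4,w=7), (1,5,w=6), (3,5,w=6); sum of weights 8 + 7 + 6 + 6 = 27)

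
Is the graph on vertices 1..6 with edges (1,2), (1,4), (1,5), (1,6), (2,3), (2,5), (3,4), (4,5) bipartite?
No (odd cycle of length 3: 4 -> 1 -> 5 -> 4)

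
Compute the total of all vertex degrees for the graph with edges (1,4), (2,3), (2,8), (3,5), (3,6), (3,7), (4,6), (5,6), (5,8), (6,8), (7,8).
22 (handshake: sum of degrees = 2|E| = 2 x 11 = 22)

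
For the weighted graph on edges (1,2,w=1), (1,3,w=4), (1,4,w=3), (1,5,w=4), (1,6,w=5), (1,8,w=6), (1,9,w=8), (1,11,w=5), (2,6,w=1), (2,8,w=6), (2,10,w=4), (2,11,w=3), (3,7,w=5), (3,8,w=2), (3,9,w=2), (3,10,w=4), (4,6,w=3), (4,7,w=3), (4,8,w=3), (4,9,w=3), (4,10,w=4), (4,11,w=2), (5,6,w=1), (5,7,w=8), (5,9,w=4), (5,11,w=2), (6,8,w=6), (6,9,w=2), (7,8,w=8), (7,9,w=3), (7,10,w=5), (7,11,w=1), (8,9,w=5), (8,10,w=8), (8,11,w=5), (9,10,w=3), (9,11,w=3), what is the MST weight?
17 (MST edges: (1,2,w=1), (2,6,w=1), (3,8,w=2), (3,9,w=2), (4,11,w=2), (5,6,w=1), (5,11,w=2), (6,9,w=2), (7,11,w=1), (9,10,w=3); sum of weights 1 + 1 + 2 + 2 + 2 + 1 + 2 + 2 + 1 + 3 = 17)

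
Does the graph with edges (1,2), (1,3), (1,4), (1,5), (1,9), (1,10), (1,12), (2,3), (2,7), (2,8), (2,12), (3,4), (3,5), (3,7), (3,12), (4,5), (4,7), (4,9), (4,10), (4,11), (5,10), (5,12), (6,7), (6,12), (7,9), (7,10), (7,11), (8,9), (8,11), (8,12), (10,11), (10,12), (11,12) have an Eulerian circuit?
No (6 vertices have odd degree: {1, 2, 4, 5, 7, 11}; Eulerian circuit requires 0)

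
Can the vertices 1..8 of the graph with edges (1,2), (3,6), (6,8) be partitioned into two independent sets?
Yes. Partition: {1, 3, 4, 5, 7, 8}, {2, 6}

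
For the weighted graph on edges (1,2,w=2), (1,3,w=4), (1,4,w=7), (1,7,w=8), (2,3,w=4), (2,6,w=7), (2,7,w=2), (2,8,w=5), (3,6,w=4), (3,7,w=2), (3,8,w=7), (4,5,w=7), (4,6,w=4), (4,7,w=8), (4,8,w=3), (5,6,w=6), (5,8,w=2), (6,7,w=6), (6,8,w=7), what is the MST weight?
19 (MST edges: (1,2,w=2), (2,7,w=2), (3,6,w=4), (3,7,w=2), (4,6,w=4), (4,8,w=3), (5,8,w=2); sum of weights 2 + 2 + 4 + 2 + 4 + 3 + 2 = 19)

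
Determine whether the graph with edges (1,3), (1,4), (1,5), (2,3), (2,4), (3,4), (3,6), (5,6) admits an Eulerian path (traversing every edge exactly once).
Yes (the graph is connected and exactly 2 vertices have odd degree: {1, 4}; any Eulerian path must start and end at those)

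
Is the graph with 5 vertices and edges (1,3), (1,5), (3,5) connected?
No, it has 3 components: {1, 3, 5}, {2}, {4}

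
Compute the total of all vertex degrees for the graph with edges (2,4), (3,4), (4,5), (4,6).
8 (handshake: sum of degrees = 2|E| = 2 x 4 = 8)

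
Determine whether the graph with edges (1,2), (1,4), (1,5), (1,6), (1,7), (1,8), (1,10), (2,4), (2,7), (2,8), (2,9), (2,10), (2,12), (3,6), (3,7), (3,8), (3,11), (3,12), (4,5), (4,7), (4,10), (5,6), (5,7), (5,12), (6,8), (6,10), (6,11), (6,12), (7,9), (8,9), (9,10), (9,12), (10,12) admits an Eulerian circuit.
No (8 vertices have odd degree: {1, 2, 3, 4, 5, 6, 8, 9}; Eulerian circuit requires 0)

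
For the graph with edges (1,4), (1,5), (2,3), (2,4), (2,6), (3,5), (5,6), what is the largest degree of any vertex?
3 (attained at vertices 2, 5)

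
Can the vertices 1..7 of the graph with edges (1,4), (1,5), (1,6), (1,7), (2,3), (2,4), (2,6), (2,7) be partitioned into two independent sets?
Yes. Partition: {1, 2}, {3, 4, 5, 6, 7}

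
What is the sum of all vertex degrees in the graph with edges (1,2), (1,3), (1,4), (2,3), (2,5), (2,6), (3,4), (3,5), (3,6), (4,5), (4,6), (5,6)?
24 (handshake: sum of degrees = 2|E| = 2 x 12 = 24)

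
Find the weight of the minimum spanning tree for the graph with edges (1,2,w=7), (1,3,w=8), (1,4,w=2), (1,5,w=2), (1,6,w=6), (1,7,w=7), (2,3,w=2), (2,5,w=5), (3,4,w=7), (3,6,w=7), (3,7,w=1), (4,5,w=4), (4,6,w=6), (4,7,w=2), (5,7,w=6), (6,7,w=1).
10 (MST edges: (1,4,w=2), (1,5,w=2), (2,3,w=2), (3,7,w=1), (4,7,w=2), (6,7,w=1); sum of weights 2 + 2 + 2 + 1 + 2 + 1 = 10)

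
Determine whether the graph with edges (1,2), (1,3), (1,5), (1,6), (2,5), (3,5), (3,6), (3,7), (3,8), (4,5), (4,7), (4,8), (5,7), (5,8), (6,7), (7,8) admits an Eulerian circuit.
No (4 vertices have odd degree: {3, 4, 6, 7}; Eulerian circuit requires 0)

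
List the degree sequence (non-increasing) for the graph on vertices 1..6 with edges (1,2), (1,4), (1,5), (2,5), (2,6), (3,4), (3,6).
[3, 3, 2, 2, 2, 2] (degrees: deg(1)=3, deg(2)=3, deg(3)=2, deg(4)=2, deg(5)=2, deg(6)=2)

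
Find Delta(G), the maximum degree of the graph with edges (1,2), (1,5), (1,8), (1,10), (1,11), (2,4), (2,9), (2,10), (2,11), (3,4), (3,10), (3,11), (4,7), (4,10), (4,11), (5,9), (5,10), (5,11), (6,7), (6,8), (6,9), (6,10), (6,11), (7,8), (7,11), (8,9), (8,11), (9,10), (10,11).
9 (attained at vertex 11)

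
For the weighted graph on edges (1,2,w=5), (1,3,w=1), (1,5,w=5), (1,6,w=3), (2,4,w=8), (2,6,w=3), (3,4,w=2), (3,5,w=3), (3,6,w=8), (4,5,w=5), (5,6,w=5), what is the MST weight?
12 (MST edges: (1,3,w=1), (1,6,w=3), (2,6,w=3), (3,4,w=2), (3,5,w=3); sum of weights 1 + 3 + 3 + 2 + 3 = 12)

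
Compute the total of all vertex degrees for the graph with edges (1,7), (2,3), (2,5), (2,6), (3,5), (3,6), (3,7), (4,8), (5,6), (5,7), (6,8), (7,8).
24 (handshake: sum of degrees = 2|E| = 2 x 12 = 24)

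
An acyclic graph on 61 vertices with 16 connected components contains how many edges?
45 (Each of the 16 component trees on V_i vertices has V_i - 1 edges; summing gives V - C = 61 - 16 = 45)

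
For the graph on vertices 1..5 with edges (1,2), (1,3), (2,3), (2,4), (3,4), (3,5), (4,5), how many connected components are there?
1 (components: {1, 2, 3, 4, 5})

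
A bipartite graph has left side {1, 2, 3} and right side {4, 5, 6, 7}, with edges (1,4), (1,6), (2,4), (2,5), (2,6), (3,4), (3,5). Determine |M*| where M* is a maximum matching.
3 (matching: (1,6), (2,5), (3,4); upper bound min(|L|,|R|) = min(3,4) = 3)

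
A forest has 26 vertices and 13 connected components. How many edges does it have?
13 (Each of the 13 component trees on V_i vertices has V_i - 1 edges; summing gives V - C = 26 - 13 = 13)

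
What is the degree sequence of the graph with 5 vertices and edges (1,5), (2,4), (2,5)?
[2, 2, 1, 1, 0] (degrees: deg(1)=1, deg(2)=2, deg(3)=0, deg(4)=1, deg(5)=2)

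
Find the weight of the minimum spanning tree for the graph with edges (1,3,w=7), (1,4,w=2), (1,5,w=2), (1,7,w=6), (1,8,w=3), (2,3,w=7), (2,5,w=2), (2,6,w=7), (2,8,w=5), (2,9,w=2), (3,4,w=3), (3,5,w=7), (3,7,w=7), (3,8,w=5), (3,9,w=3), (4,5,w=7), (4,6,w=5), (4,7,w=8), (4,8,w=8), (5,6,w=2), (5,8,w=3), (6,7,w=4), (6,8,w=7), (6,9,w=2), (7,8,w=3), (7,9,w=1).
17 (MST edges: (1,4,w=2), (1,5,w=2), (1,8,w=3), (2,5,w=2), (2,9,w=2), (3,4,w=3), (5,6,w=2), (7,9,w=1); sum of weights 2 + 2 + 3 + 2 + 2 + 3 + 2 + 1 = 17)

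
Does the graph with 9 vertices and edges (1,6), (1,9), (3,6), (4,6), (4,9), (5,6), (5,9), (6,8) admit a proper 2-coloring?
Yes. Partition: {1, 2, 3, 4, 5, 7, 8}, {6, 9}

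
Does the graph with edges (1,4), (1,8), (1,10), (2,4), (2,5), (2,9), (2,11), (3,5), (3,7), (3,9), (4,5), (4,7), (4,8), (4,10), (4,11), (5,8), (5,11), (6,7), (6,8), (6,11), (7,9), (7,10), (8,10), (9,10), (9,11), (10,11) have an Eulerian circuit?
No (8 vertices have odd degree: {1, 3, 4, 5, 6, 7, 8, 9}; Eulerian circuit requires 0)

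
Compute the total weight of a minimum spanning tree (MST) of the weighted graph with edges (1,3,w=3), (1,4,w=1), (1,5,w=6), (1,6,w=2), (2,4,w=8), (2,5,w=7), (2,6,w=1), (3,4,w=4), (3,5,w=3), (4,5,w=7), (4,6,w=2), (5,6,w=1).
8 (MST edges: (1,3,w=3), (1,4,w=1), (1,6,w=2), (2,6,w=1), (5,6,w=1); sum of weights 3 + 1 + 2 + 1 + 1 = 8)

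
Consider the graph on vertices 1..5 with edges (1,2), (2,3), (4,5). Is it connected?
No, it has 2 components: {1, 2, 3}, {4, 5}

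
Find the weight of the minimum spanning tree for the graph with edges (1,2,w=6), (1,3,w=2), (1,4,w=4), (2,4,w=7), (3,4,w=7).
12 (MST edges: (1,2,w=6), (1,3,w=2), (1,4,w=4); sum of weights 6 + 2 + 4 = 12)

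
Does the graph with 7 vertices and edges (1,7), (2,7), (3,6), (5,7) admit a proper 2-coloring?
Yes. Partition: {1, 2, 3, 4, 5}, {6, 7}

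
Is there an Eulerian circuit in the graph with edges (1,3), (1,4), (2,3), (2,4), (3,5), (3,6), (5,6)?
Yes (the graph is connected and all 6 vertices have even degree)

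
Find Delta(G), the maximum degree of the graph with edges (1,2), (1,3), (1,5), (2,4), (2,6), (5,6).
3 (attained at vertices 1, 2)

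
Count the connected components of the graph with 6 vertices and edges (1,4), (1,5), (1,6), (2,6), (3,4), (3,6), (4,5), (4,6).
1 (components: {1, 2, 3, 4, 5, 6})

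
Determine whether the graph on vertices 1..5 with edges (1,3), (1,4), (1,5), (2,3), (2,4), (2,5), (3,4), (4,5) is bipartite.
No (odd cycle of length 3: 3 -> 1 -> 4 -> 3)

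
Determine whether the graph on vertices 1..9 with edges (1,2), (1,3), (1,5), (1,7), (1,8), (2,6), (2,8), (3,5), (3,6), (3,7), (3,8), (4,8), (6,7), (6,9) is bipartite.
No (odd cycle of length 3: 3 -> 1 -> 8 -> 3)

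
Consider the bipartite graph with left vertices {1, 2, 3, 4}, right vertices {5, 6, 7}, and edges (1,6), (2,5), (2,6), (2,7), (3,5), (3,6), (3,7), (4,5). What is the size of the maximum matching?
3 (matching: (1,6), (2,7), (3,5); upper bound min(|L|,|R|) = min(4,3) = 3)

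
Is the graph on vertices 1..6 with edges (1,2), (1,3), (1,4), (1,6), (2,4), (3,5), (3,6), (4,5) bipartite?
No (odd cycle of length 3: 6 -> 1 -> 3 -> 6)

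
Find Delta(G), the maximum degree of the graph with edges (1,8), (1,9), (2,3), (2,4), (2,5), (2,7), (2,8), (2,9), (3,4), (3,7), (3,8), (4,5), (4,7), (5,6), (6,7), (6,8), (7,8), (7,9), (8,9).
6 (attained at vertices 2, 7, 8)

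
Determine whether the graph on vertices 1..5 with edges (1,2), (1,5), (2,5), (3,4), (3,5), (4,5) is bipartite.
No (odd cycle of length 3: 5 -> 1 -> 2 -> 5)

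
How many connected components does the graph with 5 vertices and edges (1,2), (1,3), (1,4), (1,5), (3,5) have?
1 (components: {1, 2, 3, 4, 5})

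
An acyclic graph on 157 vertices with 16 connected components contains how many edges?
141 (Each of the 16 component trees on V_i vertices has V_i - 1 edges; summing gives V - C = 157 - 16 = 141)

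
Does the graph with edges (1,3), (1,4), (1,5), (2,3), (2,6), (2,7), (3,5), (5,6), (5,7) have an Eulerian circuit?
No (4 vertices have odd degree: {1, 2, 3, 4}; Eulerian circuit requires 0)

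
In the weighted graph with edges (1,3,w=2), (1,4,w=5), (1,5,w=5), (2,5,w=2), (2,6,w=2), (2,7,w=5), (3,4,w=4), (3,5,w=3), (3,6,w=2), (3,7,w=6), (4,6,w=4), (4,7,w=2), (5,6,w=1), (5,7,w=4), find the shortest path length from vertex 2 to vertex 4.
6 (path: 2 -> 6 -> 4; weights 2 + 4 = 6)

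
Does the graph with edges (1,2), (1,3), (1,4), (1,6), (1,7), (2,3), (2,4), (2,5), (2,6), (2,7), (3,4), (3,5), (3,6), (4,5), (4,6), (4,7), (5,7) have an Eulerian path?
Yes (the graph is connected and exactly 2 vertices have odd degree: {1, 3}; any Eulerian path must start and end at those)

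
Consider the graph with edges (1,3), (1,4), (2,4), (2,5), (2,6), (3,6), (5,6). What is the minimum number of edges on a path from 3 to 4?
2 (path: 3 -> 1 -> 4, 2 edges)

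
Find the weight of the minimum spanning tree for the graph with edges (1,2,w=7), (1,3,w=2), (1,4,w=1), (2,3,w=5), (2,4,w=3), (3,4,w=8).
6 (MST edges: (1,3,w=2), (1,4,w=1), (2,4,w=3); sum of weights 2 + 1 + 3 = 6)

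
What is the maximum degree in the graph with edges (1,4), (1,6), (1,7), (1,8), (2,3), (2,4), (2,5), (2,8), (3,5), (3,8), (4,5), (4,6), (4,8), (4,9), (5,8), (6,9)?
6 (attained at vertex 4)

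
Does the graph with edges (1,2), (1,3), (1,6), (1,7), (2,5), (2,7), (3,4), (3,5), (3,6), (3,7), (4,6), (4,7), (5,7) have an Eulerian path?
No (6 vertices have odd degree: {2, 3, 4, 5, 6, 7}; Eulerian path requires 0 or 2)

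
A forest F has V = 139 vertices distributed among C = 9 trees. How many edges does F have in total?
130 (Each of the 9 component trees on V_i vertices has V_i - 1 edges; summing gives V - C = 139 - 9 = 130)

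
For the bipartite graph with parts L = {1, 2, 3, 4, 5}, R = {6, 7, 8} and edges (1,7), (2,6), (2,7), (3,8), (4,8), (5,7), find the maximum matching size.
3 (matching: (1,7), (2,6), (3,8); upper bound min(|L|,|R|) = min(5,3) = 3)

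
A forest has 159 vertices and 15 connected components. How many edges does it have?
144 (Each of the 15 component trees on V_i vertices has V_i - 1 edges; summing gives V - C = 159 - 15 = 144)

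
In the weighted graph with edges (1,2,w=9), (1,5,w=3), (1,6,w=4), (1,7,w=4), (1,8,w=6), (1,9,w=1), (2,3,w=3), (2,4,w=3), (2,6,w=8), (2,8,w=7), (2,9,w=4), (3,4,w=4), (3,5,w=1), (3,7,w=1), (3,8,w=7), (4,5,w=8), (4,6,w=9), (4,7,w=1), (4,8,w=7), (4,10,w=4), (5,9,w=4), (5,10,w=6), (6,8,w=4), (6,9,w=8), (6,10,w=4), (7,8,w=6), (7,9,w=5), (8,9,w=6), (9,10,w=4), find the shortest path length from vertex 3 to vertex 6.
8 (path: 3 -> 5 -> 1 -> 6; weights 1 + 3 + 4 = 8)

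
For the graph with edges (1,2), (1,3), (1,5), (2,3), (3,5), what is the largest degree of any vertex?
3 (attained at vertices 1, 3)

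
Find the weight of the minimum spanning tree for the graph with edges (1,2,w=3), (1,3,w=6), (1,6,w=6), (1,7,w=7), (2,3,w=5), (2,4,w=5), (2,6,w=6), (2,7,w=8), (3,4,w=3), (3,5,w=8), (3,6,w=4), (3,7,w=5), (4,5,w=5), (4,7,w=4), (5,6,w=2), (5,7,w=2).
19 (MST edges: (1,2,w=3), (2,3,w=5), (3,4,w=3), (3,6,w=4), (5,6,w=2), (5,7,w=2); sum of weights 3 + 5 + 3 + 4 + 2 + 2 = 19)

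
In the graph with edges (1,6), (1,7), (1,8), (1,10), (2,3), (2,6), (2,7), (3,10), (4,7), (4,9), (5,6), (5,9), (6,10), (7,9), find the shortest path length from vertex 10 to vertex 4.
3 (path: 10 -> 1 -> 7 -> 4, 3 edges)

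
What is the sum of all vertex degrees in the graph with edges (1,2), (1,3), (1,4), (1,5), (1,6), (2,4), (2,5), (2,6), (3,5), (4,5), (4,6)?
22 (handshake: sum of degrees = 2|E| = 2 x 11 = 22)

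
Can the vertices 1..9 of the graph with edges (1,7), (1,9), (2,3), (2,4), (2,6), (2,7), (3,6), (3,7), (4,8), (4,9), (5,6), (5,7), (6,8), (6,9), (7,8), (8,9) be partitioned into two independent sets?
No (odd cycle of length 5: 8 -> 7 -> 1 -> 9 -> 6 -> 8)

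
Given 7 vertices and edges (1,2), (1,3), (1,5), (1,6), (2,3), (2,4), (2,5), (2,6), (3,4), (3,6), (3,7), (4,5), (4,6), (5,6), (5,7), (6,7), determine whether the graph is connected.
Yes (BFS from 1 visits [1, 2, 3, 5, 6, 4, 7] — all 7 vertices reached)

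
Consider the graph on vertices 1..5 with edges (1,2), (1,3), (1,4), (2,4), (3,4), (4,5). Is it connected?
Yes (BFS from 1 visits [1, 2, 3, 4, 5] — all 5 vertices reached)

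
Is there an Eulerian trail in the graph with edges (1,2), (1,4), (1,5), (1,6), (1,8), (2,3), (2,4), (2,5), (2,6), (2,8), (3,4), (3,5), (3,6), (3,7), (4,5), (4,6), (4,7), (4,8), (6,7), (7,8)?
No (4 vertices have odd degree: {1, 3, 4, 6}; Eulerian path requires 0 or 2)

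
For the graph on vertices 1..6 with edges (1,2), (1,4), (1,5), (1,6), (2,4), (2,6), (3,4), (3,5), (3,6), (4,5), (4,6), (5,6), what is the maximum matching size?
3 (matching: (1,5), (2,4), (3,6); upper bound floor(n/2) = floor(6/2) = 3)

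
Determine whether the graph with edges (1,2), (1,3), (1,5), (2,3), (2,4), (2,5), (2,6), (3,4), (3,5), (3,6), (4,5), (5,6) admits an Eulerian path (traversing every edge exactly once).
No (6 vertices have odd degree: {1, 2, 3, 4, 5, 6}; Eulerian path requires 0 or 2)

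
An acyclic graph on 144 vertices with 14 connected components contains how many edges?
130 (Each of the 14 component trees on V_i vertices has V_i - 1 edges; summing gives V - C = 144 - 14 = 130)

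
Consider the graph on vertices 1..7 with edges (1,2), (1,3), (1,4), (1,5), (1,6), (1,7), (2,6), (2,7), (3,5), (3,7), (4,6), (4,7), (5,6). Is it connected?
Yes (BFS from 1 visits [1, 2, 3, 4, 5, 6, 7] — all 7 vertices reached)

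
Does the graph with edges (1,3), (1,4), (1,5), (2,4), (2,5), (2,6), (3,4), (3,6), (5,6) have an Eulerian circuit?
No (6 vertices have odd degree: {1, 2, 3, 4, 5, 6}; Eulerian circuit requires 0)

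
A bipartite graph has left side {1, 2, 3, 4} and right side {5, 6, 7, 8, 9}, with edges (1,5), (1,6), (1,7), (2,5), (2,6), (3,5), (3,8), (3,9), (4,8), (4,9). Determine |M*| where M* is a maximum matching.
4 (matching: (1,7), (2,6), (3,9), (4,8); upper bound min(|L|,|R|) = min(4,5) = 4)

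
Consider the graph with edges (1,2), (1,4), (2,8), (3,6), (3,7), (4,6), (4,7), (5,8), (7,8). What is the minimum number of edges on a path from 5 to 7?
2 (path: 5 -> 8 -> 7, 2 edges)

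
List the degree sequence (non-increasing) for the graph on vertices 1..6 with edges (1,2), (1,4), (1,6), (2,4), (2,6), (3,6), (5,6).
[4, 3, 3, 2, 1, 1] (degrees: deg(1)=3, deg(2)=3, deg(3)=1, deg(4)=2, deg(5)=1, deg(6)=4)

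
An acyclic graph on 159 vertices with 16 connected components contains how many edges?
143 (Each of the 16 component trees on V_i vertices has V_i - 1 edges; summing gives V - C = 159 - 16 = 143)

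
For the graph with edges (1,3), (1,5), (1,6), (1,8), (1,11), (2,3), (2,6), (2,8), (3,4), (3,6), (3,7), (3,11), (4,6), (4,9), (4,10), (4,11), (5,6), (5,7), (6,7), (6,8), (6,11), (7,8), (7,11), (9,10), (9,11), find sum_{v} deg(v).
50 (handshake: sum of degrees = 2|E| = 2 x 25 = 50)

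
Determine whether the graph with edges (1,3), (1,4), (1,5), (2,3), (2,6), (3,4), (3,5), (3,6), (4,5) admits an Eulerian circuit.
No (4 vertices have odd degree: {1, 3, 4, 5}; Eulerian circuit requires 0)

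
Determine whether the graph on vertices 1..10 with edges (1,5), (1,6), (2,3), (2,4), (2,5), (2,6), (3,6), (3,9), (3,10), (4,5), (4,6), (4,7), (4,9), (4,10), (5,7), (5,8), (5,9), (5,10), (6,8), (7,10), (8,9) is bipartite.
No (odd cycle of length 3: 2 -> 5 -> 4 -> 2)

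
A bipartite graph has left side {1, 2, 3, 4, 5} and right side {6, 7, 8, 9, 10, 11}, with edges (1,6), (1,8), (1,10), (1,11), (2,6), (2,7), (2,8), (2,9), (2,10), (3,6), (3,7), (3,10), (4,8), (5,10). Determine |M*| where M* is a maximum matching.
5 (matching: (1,11), (2,9), (3,7), (4,8), (5,10); upper bound min(|L|,|R|) = min(5,6) = 5)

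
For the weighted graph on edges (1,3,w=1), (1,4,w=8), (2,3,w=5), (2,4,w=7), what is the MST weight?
13 (MST edges: (1,3,w=1), (2,3,w=5), (2,4,w=7); sum of weights 1 + 5 + 7 = 13)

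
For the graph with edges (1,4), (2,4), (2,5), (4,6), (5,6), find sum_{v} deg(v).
10 (handshake: sum of degrees = 2|E| = 2 x 5 = 10)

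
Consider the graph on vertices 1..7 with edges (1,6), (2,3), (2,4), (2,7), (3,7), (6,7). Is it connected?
No, it has 2 components: {1, 2, 3, 4, 6, 7}, {5}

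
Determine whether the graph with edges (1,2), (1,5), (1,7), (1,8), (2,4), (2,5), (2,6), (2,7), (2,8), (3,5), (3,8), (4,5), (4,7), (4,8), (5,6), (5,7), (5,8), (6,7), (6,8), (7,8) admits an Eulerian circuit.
No (2 vertices have odd degree: {5, 8}; Eulerian circuit requires 0)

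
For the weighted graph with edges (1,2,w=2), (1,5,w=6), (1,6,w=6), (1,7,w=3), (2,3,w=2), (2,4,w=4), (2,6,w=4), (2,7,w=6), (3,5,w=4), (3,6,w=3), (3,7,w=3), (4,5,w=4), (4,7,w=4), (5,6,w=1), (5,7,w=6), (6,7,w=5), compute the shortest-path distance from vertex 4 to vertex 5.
4 (path: 4 -> 5; weights 4 = 4)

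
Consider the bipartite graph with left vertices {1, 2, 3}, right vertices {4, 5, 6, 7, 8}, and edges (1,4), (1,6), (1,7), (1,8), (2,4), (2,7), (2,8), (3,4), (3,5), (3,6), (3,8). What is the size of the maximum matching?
3 (matching: (1,8), (2,7), (3,6); upper bound min(|L|,|R|) = min(3,5) = 3)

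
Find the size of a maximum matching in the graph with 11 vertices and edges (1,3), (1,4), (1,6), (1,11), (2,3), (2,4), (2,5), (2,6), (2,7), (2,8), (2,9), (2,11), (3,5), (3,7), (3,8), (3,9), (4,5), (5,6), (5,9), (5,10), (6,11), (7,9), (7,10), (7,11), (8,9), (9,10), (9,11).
5 (matching: (1,6), (2,8), (3,7), (5,10), (9,11); upper bound floor(n/2) = floor(11/2) = 5)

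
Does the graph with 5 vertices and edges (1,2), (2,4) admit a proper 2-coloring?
Yes. Partition: {1, 3, 4, 5}, {2}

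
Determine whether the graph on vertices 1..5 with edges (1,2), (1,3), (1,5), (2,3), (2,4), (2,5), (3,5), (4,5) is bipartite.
No (odd cycle of length 3: 3 -> 1 -> 2 -> 3)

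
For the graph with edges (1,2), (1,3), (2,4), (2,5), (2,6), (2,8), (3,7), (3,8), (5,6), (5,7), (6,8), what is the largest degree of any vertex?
5 (attained at vertex 2)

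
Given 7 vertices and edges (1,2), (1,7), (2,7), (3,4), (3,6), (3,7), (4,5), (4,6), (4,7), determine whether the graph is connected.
Yes (BFS from 1 visits [1, 2, 7, 3, 4, 6, 5] — all 7 vertices reached)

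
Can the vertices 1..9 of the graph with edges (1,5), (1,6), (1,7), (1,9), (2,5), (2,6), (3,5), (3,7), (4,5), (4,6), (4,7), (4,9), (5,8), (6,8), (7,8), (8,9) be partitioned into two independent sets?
Yes. Partition: {1, 2, 3, 4, 8}, {5, 6, 7, 9}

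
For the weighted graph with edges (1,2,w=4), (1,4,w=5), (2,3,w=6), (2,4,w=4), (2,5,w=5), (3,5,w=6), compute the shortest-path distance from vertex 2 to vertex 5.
5 (path: 2 -> 5; weights 5 = 5)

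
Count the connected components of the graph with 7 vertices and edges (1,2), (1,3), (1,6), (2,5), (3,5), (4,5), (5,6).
2 (components: {1, 2, 3, 4, 5, 6}, {7})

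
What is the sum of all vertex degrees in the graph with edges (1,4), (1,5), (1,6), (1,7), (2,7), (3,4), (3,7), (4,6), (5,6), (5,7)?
20 (handshake: sum of degrees = 2|E| = 2 x 10 = 20)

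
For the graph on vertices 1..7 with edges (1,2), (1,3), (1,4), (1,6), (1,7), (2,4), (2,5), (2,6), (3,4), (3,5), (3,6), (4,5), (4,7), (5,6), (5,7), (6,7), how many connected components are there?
1 (components: {1, 2, 3, 4, 5, 6, 7})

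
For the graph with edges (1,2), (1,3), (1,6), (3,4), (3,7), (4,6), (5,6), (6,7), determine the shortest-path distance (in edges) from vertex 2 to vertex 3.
2 (path: 2 -> 1 -> 3, 2 edges)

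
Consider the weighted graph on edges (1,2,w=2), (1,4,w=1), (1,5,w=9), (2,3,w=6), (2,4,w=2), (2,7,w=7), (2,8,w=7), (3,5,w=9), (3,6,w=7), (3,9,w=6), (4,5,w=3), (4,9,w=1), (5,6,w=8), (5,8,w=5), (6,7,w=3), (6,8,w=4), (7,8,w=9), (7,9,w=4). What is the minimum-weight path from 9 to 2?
3 (path: 9 -> 4 -> 2; weights 1 + 2 = 3)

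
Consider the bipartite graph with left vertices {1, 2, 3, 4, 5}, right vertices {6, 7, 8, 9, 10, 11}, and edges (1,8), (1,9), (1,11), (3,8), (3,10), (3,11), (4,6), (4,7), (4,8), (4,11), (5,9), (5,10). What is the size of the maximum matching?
4 (matching: (1,11), (3,10), (4,8), (5,9); upper bound min(|L|,|R|) = min(5,6) = 5)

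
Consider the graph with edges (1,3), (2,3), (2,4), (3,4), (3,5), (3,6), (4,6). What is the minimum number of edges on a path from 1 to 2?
2 (path: 1 -> 3 -> 2, 2 edges)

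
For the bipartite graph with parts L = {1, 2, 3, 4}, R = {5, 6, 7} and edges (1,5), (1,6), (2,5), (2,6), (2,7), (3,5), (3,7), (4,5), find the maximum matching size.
3 (matching: (1,6), (2,7), (3,5); upper bound min(|L|,|R|) = min(4,3) = 3)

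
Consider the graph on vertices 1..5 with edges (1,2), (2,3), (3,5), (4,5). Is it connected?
Yes (BFS from 1 visits [1, 2, 3, 5, 4] — all 5 vertices reached)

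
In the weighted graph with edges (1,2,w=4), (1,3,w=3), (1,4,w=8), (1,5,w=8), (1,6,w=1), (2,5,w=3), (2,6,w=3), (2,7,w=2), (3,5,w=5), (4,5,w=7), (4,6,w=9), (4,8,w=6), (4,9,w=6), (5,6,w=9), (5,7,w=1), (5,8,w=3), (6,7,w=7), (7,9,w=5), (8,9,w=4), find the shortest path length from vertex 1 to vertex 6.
1 (path: 1 -> 6; weights 1 = 1)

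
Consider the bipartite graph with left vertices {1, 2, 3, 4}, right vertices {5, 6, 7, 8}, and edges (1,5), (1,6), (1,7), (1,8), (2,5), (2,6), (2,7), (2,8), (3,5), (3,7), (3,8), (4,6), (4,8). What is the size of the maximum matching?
4 (matching: (1,8), (2,7), (3,5), (4,6); upper bound min(|L|,|R|) = min(4,4) = 4)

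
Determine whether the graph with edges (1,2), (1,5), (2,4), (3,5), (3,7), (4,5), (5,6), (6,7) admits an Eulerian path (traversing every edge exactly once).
Yes — and in fact it has an Eulerian circuit (the graph is connected and all 7 vertices have even degree)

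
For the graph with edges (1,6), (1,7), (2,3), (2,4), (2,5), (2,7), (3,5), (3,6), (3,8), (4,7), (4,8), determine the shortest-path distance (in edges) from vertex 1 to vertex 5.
3 (path: 1 -> 7 -> 2 -> 5, 3 edges)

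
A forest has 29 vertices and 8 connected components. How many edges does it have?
21 (Each of the 8 component trees on V_i vertices has V_i - 1 edges; summing gives V - C = 29 - 8 = 21)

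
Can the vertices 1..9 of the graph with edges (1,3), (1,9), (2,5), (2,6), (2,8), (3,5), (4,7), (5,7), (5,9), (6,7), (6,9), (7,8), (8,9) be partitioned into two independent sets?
Yes. Partition: {1, 4, 5, 6, 8}, {2, 3, 7, 9}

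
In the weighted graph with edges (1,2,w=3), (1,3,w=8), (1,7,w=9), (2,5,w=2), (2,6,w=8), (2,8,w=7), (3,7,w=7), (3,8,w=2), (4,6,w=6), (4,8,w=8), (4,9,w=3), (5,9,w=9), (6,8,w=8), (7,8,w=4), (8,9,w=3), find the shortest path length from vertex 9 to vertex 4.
3 (path: 9 -> 4; weights 3 = 3)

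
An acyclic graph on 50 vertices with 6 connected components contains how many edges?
44 (Each of the 6 component trees on V_i vertices has V_i - 1 edges; summing gives V - C = 50 - 6 = 44)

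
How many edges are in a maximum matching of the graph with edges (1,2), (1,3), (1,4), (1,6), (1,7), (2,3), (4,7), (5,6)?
3 (matching: (1,2), (4,7), (5,6); upper bound floor(n/2) = floor(7/2) = 3)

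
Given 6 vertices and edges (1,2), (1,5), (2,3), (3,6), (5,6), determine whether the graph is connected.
No, it has 2 components: {1, 2, 3, 5, 6}, {4}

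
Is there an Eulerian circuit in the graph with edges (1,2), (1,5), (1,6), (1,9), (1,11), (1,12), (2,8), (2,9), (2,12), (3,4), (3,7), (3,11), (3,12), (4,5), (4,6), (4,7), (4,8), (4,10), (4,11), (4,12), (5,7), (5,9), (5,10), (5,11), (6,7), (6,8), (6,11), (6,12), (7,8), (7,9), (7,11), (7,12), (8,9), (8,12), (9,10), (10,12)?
Yes (the graph is connected and all 12 vertices have even degree)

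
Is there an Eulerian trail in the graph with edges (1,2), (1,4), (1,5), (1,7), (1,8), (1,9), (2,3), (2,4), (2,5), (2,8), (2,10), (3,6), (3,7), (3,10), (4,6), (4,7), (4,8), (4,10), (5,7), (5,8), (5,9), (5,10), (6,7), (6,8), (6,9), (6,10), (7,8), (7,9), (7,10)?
Yes — and in fact it has an Eulerian circuit (the graph is connected and all 10 vertices have even degree)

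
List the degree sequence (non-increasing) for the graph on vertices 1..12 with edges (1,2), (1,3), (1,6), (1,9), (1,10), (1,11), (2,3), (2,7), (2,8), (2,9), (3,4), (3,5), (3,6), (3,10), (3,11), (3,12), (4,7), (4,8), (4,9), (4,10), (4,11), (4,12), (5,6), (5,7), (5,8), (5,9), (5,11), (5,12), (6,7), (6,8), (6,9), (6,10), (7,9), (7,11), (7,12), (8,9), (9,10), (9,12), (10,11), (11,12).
[9, 8, 7, 7, 7, 7, 7, 6, 6, 6, 5, 5] (degrees: deg(1)=6, deg(2)=5, deg(3)=8, deg(4)=7, deg(5)=7, deg(6)=7, deg(7)=7, deg(8)=5, deg(9)=9, deg(10)=6, deg(11)=7, deg(12)=6)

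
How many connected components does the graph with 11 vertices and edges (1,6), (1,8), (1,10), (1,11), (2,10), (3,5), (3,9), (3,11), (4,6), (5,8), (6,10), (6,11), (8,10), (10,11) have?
2 (components: {1, 2, 3, 4, 5, 6, 8, 9, 10, 11}, {7})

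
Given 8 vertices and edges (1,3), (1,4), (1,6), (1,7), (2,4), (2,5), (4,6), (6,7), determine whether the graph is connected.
No, it has 2 components: {1, 2, 3, 4, 5, 6, 7}, {8}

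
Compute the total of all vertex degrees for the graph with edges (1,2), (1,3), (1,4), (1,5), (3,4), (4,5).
12 (handshake: sum of degrees = 2|E| = 2 x 6 = 12)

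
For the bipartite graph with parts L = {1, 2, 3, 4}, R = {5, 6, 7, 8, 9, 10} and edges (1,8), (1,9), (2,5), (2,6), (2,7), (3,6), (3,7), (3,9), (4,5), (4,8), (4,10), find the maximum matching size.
4 (matching: (1,8), (2,7), (3,9), (4,10); upper bound min(|L|,|R|) = min(4,6) = 4)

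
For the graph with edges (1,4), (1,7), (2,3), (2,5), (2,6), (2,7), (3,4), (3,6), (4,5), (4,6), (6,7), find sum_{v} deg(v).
22 (handshake: sum of degrees = 2|E| = 2 x 11 = 22)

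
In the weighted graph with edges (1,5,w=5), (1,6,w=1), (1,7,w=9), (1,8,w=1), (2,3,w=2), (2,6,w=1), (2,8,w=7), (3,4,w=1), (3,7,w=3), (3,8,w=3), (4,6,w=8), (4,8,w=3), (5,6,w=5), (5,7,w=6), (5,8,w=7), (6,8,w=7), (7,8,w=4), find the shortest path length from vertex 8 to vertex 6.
2 (path: 8 -> 1 -> 6; weights 1 + 1 = 2)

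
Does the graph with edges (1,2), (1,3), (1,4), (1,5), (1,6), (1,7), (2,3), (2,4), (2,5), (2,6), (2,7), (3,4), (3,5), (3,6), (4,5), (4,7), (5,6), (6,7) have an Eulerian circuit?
No (4 vertices have odd degree: {3, 4, 5, 6}; Eulerian circuit requires 0)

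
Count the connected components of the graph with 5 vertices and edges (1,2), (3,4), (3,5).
2 (components: {1, 2}, {3, 4, 5})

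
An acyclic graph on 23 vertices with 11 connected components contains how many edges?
12 (Each of the 11 component trees on V_i vertices has V_i - 1 edges; summing gives V - C = 23 - 11 = 12)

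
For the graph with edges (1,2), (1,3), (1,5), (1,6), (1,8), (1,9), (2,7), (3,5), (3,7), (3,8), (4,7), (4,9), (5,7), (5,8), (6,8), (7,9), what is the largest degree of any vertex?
6 (attained at vertex 1)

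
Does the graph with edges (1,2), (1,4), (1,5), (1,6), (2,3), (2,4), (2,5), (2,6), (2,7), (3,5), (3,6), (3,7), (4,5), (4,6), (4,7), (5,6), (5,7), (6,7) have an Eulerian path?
Yes (the graph is connected and exactly 2 vertices have odd degree: {4, 7}; any Eulerian path must start and end at those)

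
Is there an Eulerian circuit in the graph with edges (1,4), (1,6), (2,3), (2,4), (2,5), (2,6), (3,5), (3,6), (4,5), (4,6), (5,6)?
No (2 vertices have odd degree: {3, 6}; Eulerian circuit requires 0)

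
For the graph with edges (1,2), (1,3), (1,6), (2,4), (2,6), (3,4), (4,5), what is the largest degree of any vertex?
3 (attained at vertices 1, 2, 4)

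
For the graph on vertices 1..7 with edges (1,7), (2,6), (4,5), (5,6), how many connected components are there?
3 (components: {1, 7}, {2, 4, 5, 6}, {3})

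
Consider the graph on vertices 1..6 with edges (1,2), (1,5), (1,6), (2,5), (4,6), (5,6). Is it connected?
No, it has 2 components: {1, 2, 4, 5, 6}, {3}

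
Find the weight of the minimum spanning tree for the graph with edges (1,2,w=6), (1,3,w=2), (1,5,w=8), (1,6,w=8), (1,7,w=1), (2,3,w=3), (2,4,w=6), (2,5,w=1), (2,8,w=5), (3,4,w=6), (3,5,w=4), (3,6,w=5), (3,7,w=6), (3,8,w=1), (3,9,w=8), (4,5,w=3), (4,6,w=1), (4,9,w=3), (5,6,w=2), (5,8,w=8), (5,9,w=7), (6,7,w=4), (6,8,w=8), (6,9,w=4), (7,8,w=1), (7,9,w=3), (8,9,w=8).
13 (MST edges: (1,7,w=1), (2,3,w=3), (2,5,w=1), (3,8,w=1), (4,6,w=1), (4,9,w=3), (5,6,w=2), (7,8,w=1); sum of weights 1 + 3 + 1 + 1 + 1 + 3 + 2 + 1 = 13)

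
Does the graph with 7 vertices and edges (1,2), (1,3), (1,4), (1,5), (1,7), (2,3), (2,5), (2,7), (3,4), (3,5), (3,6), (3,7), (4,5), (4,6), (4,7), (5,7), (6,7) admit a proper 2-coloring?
No (odd cycle of length 3: 7 -> 1 -> 3 -> 7)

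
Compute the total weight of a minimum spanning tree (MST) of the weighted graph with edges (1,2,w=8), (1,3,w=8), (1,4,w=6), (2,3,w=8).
22 (MST edges: (1,2,w=8), (1,3,w=8), (1,4,w=6); sum of weights 8 + 8 + 6 = 22)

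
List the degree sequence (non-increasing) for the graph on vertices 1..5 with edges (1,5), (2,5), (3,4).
[2, 1, 1, 1, 1] (degrees: deg(1)=1, deg(2)=1, deg(3)=1, deg(4)=1, deg(5)=2)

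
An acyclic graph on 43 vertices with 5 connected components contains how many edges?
38 (Each of the 5 component trees on V_i vertices has V_i - 1 edges; summing gives V - C = 43 - 5 = 38)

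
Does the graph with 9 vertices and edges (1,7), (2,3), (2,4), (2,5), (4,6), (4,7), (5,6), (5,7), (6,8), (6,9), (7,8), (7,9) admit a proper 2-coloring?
Yes. Partition: {1, 3, 4, 5, 8, 9}, {2, 6, 7}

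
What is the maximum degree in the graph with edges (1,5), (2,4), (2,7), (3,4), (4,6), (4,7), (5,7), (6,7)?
4 (attained at vertices 4, 7)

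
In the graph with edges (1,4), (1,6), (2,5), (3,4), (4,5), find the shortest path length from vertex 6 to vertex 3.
3 (path: 6 -> 1 -> 4 -> 3, 3 edges)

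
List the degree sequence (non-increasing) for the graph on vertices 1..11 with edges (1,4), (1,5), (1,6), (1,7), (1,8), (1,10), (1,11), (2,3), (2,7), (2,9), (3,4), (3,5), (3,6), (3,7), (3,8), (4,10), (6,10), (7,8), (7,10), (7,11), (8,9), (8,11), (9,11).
[7, 6, 6, 5, 4, 4, 3, 3, 3, 3, 2] (degrees: deg(1)=7, deg(2)=3, deg(3)=6, deg(4)=3, deg(5)=2, deg(6)=3, deg(7)=6, deg(8)=5, deg(9)=3, deg(10)=4, deg(11)=4)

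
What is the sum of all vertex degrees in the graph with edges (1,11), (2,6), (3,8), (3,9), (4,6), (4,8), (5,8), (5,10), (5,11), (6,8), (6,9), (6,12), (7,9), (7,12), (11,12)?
30 (handshake: sum of degrees = 2|E| = 2 x 15 = 30)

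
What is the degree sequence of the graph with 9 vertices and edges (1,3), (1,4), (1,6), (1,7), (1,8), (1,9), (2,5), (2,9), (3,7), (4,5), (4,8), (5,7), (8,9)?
[6, 3, 3, 3, 3, 3, 2, 2, 1] (degrees: deg(1)=6, deg(2)=2, deg(3)=2, deg(4)=3, deg(5)=3, deg(6)=1, deg(7)=3, deg(8)=3, deg(9)=3)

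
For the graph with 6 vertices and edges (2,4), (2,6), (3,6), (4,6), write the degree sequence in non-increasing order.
[3, 2, 2, 1, 0, 0] (degrees: deg(1)=0, deg(2)=2, deg(3)=1, deg(4)=2, deg(5)=0, deg(6)=3)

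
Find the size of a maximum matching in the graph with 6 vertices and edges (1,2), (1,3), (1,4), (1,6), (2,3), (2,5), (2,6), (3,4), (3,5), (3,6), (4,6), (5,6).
3 (matching: (1,3), (2,5), (4,6); upper bound floor(n/2) = floor(6/2) = 3)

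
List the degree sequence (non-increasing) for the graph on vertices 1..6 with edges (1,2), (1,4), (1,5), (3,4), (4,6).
[3, 3, 1, 1, 1, 1] (degrees: deg(1)=3, deg(2)=1, deg(3)=1, deg(4)=3, deg(5)=1, deg(6)=1)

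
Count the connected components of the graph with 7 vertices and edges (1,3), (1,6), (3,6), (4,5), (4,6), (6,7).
2 (components: {1, 3, 4, 5, 6, 7}, {2})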